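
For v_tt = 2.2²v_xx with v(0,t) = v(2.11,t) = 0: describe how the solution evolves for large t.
v oscillates (no decay). Energy is conserved; the solution oscillates indefinitely as standing waves.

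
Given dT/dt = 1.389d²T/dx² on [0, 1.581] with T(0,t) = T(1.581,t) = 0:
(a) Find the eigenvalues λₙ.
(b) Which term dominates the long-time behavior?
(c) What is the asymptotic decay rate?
Eigenvalues: λₙ = 1.389n²π²/1.581².
First three modes:
  n=1: λ₁ = 1.389π²/1.581² ≈ 5.485
  n=2: λ₂ = 5.556π²/1.581² ≈ 21.938 (4× faster decay)
  n=3: λ₃ = 12.501π²/1.581² ≈ 49.361 (9× faster decay)
As t → ∞, higher modes decay exponentially faster. The n=1 mode dominates: T ~ c₁ sin(πx/1.581) e^{-λ₁t}.
Decay rate: λ₁ = 1.389π²/1.581² ≈ 5.485.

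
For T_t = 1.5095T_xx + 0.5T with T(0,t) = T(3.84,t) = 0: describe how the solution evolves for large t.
T → 0. Diffusion dominates reaction (r=0.5 < κπ²/L²≈1.01); solution decays.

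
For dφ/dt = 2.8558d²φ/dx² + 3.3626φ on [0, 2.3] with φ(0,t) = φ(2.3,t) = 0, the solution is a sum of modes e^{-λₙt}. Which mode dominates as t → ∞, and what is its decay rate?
Eigenvalues: λₙ = 2.8558n²π²/2.3² - 3.3626.
First three modes:
  n=1: λ₁ = 2.8558π²/2.3² - 3.3626 ≈ 1.965
  n=2: λ₂ = 11.4232π²/2.3² - 3.3626 ≈ 17.95
  n=3: λ₃ = 25.7022π²/2.3² - 3.3626 ≈ 44.59
Since 2.8558π²/2.3² ≈ 5.328 > 3.3626, all λₙ > 0.
The n=1 mode decays slowest → dominates as t → ∞.
Asymptotic: φ ~ c₁ sin(πx/2.3) e^{-λ₁t} with decay rate λ₁ ≈ 1.965.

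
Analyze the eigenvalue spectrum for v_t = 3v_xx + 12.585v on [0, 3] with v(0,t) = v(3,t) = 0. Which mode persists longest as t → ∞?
Eigenvalues: λₙ = 3n²π²/3² - 12.585.
First three modes:
  n=1: λ₁ = 3π²/3² - 12.585 ≈ -9.295
  n=2: λ₂ = 12π²/3² - 12.585 ≈ 0.574
  n=3: λ₃ = 27π²/3² - 12.585 ≈ 17.024
Since 3π²/3² ≈ 3.29 < 12.585, λ₁ < 0.
The n=1 mode grows fastest (−λₙ is largest for n=1) → dominates.
Asymptotic: v ~ c₁ sin(πx/3) e^{9.295t} (exponential growth at rate −λ₁ ≈ 9.295).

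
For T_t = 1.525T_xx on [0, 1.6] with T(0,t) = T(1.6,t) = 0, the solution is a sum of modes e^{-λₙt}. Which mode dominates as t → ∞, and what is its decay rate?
Eigenvalues: λₙ = 1.525n²π²/1.6².
First three modes:
  n=1: λ₁ = 1.525π²/1.6² ≈ 5.879
  n=2: λ₂ = 6.1π²/1.6² ≈ 23.517 (4× faster decay)
  n=3: λ₃ = 13.725π²/1.6² ≈ 52.914 (9× faster decay)
As t → ∞, higher modes decay exponentially faster. The n=1 mode dominates: T ~ c₁ sin(πx/1.6) e^{-λ₁t}.
Decay rate: λ₁ = 1.525π²/1.6² ≈ 5.879.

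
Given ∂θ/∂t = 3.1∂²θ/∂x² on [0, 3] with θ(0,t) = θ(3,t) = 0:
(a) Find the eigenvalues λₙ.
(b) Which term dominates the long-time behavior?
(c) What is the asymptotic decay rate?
Eigenvalues: λₙ = 3.1n²π²/3².
First three modes:
  n=1: λ₁ = 3.1π²/3² ≈ 3.4
  n=2: λ₂ = 12.4π²/3² ≈ 13.598 (4× faster decay)
  n=3: λ₃ = 27.9π²/3² ≈ 30.596 (9× faster decay)
As t → ∞, higher modes decay exponentially faster. The n=1 mode dominates: θ ~ c₁ sin(πx/3) e^{-λ₁t}.
Decay rate: λ₁ = 3.1π²/3² ≈ 3.4.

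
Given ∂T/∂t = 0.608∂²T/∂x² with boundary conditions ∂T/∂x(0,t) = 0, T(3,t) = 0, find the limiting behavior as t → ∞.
T → 0. Heat escapes through the Dirichlet boundary.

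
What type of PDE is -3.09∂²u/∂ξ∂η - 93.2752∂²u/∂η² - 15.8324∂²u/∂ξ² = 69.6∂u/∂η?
Rewriting in standard form: -15.8324∂²u/∂ξ² - 3.09∂²u/∂ξ∂η - 93.2752∂²u/∂η² - 69.6∂u/∂η = 0. With A = -15.8324, B = -3.09, C = -93.2752, the discriminant is -5897.53300592. This is an elliptic PDE.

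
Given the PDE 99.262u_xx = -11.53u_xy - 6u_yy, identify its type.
Rewriting in standard form: 99.262u_xx + 11.53u_xy + 6u_yy = 0. The second-order coefficients are A = 99.262, B = 11.53, C = 6. Since B² - 4AC = -2249.3471 < 0, this is an elliptic PDE.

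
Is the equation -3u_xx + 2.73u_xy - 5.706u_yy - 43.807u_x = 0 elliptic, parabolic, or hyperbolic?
Computing B² - 4AC with A = -3, B = 2.73, C = -5.706: discriminant = -61.0191 (negative). Answer: elliptic.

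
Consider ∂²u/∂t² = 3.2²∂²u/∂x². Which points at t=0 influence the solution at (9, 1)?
Domain of dependence: [5.8, 12.2]. Signals travel at speed 3.2, so data within |x - 9| ≤ 3.2·1 = 3.2 can reach the point.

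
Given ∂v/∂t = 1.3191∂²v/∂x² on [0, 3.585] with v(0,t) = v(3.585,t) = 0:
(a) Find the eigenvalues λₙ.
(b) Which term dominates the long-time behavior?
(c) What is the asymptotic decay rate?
Eigenvalues: λₙ = 1.3191n²π²/3.585².
First three modes:
  n=1: λ₁ = 1.3191π²/3.585² ≈ 1.013
  n=2: λ₂ = 5.2764π²/3.585² ≈ 4.052 (4× faster decay)
  n=3: λ₃ = 11.8719π²/3.585² ≈ 9.117 (9× faster decay)
As t → ∞, higher modes decay exponentially faster. The n=1 mode dominates: v ~ c₁ sin(πx/3.585) e^{-λ₁t}.
Decay rate: λ₁ = 1.3191π²/3.585² ≈ 1.013.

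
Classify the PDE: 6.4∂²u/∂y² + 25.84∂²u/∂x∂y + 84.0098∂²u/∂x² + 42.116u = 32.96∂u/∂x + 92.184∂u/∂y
Rewriting in standard form: 84.0098∂²u/∂x² + 25.84∂²u/∂x∂y + 6.4∂²u/∂y² - 32.96∂u/∂x - 92.184∂u/∂y + 42.116u = 0. A = 84.0098, B = 25.84, C = 6.4. Discriminant B² - 4AC = -1482.94528. Since -1482.94528 < 0, elliptic.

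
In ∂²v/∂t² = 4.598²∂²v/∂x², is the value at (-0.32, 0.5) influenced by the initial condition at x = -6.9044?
No. The domain of dependence is [-2.619, 1.979], and -6.9044 is outside this interval.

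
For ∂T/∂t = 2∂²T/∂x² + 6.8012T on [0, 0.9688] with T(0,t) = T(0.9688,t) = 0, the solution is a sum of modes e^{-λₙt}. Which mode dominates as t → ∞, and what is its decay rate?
Eigenvalues: λₙ = 2n²π²/0.9688² - 6.8012.
First three modes:
  n=1: λ₁ = 2π²/0.9688² - 6.8012 ≈ 14.23
  n=2: λ₂ = 8π²/0.9688² - 6.8012 ≈ 77.323
  n=3: λ₃ = 18π²/0.9688² - 6.8012 ≈ 182.478
Since 2π²/0.9688² ≈ 21.031 > 6.8012, all λₙ > 0.
The n=1 mode decays slowest → dominates as t → ∞.
Asymptotic: T ~ c₁ sin(πx/0.9688) e^{-λ₁t} with decay rate λ₁ ≈ 14.23.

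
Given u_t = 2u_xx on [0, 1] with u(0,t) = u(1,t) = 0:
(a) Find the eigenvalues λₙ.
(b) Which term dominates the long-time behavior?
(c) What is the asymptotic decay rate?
Eigenvalues: λₙ = 2n²π².
First three modes:
  n=1: λ₁ = 2π² ≈ 19.739
  n=2: λ₂ = 8π² ≈ 78.957 (4× faster decay)
  n=3: λ₃ = 18π² ≈ 177.653 (9× faster decay)
As t → ∞, higher modes decay exponentially faster. The n=1 mode dominates: u ~ c₁ sin(πx) e^{-λ₁t}.
Decay rate: λ₁ = 2π² ≈ 19.739.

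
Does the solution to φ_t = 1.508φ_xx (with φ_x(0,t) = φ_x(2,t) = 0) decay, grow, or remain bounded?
φ → constant (steady state). Heat is conserved (no flux at boundaries); solution approaches the spatial average.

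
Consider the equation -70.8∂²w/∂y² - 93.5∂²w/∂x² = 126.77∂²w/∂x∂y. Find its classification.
Rewriting in standard form: -93.5∂²w/∂x² - 126.77∂²w/∂x∂y - 70.8∂²w/∂y² = 0. Elliptic. (A = -93.5, B = -126.77, C = -70.8 gives B² - 4AC = -10408.5671.)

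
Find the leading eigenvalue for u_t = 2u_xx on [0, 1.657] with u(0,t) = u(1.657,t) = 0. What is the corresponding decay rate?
Eigenvalues: λₙ = 2n²π²/1.657².
First three modes:
  n=1: λ₁ = 2π²/1.657² ≈ 7.189
  n=2: λ₂ = 8π²/1.657² ≈ 28.757 (4× faster decay)
  n=3: λ₃ = 18π²/1.657² ≈ 64.703 (9× faster decay)
As t → ∞, higher modes decay exponentially faster. The n=1 mode dominates: u ~ c₁ sin(πx/1.657) e^{-λ₁t}.
Decay rate: λ₁ = 2π²/1.657² ≈ 7.189.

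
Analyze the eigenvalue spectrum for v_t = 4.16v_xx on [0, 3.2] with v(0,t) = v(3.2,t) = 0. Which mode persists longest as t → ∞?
Eigenvalues: λₙ = 4.16n²π²/3.2².
First three modes:
  n=1: λ₁ = 4.16π²/3.2² ≈ 4.01
  n=2: λ₂ = 16.64π²/3.2² ≈ 16.038 (4× faster decay)
  n=3: λ₃ = 37.44π²/3.2² ≈ 36.086 (9× faster decay)
As t → ∞, higher modes decay exponentially faster. The n=1 mode dominates: v ~ c₁ sin(πx/3.2) e^{-λ₁t}.
Decay rate: λ₁ = 4.16π²/3.2² ≈ 4.01.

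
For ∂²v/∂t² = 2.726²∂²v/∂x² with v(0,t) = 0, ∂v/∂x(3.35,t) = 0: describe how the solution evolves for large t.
v oscillates (no decay). Energy is conserved; the solution oscillates indefinitely as standing waves.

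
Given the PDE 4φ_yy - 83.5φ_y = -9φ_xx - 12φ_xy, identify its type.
Rewriting in standard form: 9φ_xx + 12φ_xy + 4φ_yy - 83.5φ_y = 0. The second-order coefficients are A = 9, B = 12, C = 4. Since B² - 4AC = 0 = 0, this is a parabolic PDE.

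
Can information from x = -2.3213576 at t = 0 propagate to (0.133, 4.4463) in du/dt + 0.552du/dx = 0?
Yes. The characteristic through (0.133, 4.4463) passes through x = -2.3213576.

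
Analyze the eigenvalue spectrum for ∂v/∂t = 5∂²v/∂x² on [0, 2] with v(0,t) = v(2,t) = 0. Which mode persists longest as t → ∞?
Eigenvalues: λₙ = 5n²π²/2².
First three modes:
  n=1: λ₁ = 5π²/2² ≈ 12.337
  n=2: λ₂ = 20π²/2² ≈ 49.348 (4× faster decay)
  n=3: λ₃ = 45π²/2² ≈ 111.033 (9× faster decay)
As t → ∞, higher modes decay exponentially faster. The n=1 mode dominates: v ~ c₁ sin(πx/2) e^{-λ₁t}.
Decay rate: λ₁ = 5π²/2² ≈ 12.337.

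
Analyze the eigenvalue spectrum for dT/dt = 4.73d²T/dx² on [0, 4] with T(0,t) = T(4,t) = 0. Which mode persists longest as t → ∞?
Eigenvalues: λₙ = 4.73n²π²/4².
First three modes:
  n=1: λ₁ = 4.73π²/4² ≈ 2.918
  n=2: λ₂ = 18.92π²/4² ≈ 11.671 (4× faster decay)
  n=3: λ₃ = 42.57π²/4² ≈ 26.259 (9× faster decay)
As t → ∞, higher modes decay exponentially faster. The n=1 mode dominates: T ~ c₁ sin(πx/4) e^{-λ₁t}.
Decay rate: λ₁ = 4.73π²/4² ≈ 2.918.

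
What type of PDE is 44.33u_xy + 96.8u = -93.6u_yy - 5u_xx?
Rewriting in standard form: 5u_xx + 44.33u_xy + 93.6u_yy + 96.8u = 0. With A = 5, B = 44.33, C = 93.6, the discriminant is 93.1489. This is a hyperbolic PDE.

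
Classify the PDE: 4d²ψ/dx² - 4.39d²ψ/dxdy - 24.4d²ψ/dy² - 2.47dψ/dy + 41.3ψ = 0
A = 4, B = -4.39, C = -24.4. Discriminant B² - 4AC = 409.6721. Since 409.6721 > 0, hyperbolic.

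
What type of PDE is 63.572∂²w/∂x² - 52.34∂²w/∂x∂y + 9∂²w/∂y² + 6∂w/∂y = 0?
With A = 63.572, B = -52.34, C = 9, the discriminant is 450.8836. This is a hyperbolic PDE.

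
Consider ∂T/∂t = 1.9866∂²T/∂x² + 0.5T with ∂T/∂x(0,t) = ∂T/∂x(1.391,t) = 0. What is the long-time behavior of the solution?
As t → ∞, T grows unboundedly. With Neumann BCs the constant mode has diffusion eigenvalue 0, so any r > 0 makes it grow like e^(0.5t); solution grows exponentially.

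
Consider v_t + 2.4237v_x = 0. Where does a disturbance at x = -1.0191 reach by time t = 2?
At x = 3.8283. The characteristic carries data from (-1.0191, 0) to (3.8283, 2).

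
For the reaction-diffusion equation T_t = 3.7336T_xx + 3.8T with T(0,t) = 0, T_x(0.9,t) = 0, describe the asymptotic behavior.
T → 0. Diffusion dominates reaction (r=3.8 < κπ²/(4L²)≈11.37); solution decays.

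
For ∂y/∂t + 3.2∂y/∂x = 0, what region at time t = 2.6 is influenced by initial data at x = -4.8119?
At x = 3.5081. The characteristic carries data from (-4.8119, 0) to (3.5081, 2.6).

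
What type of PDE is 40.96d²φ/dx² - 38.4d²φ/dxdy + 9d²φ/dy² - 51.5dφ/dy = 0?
With A = 40.96, B = -38.4, C = 9, the discriminant is 0. This is a parabolic PDE.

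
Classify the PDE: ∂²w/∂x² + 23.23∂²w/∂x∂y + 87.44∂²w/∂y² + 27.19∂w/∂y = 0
A = 1, B = 23.23, C = 87.44. Discriminant B² - 4AC = 189.8729. Since 189.8729 > 0, hyperbolic.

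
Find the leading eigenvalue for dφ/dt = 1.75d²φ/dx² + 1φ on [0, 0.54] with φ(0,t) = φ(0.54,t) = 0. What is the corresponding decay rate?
Eigenvalues: λₙ = 1.75n²π²/0.54² - 1.
First three modes:
  n=1: λ₁ = 1.75π²/0.54² - 1 ≈ 58.231
  n=2: λ₂ = 7π²/0.54² - 1 ≈ 235.925
  n=3: λ₃ = 15.75π²/0.54² - 1 ≈ 532.08
Since 1.75π²/0.54² ≈ 59.231 > 1, all λₙ > 0.
The n=1 mode decays slowest → dominates as t → ∞.
Asymptotic: φ ~ c₁ sin(πx/0.54) e^{-λ₁t} with decay rate λ₁ ≈ 58.231.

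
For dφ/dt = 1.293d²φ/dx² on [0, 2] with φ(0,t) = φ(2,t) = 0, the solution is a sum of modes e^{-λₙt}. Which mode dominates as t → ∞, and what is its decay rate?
Eigenvalues: λₙ = 1.293n²π²/2².
First three modes:
  n=1: λ₁ = 1.293π²/2² ≈ 3.19
  n=2: λ₂ = 5.172π²/2² ≈ 12.761 (4× faster decay)
  n=3: λ₃ = 11.637π²/2² ≈ 28.713 (9× faster decay)
As t → ∞, higher modes decay exponentially faster. The n=1 mode dominates: φ ~ c₁ sin(πx/2) e^{-λ₁t}.
Decay rate: λ₁ = 1.293π²/2² ≈ 3.19.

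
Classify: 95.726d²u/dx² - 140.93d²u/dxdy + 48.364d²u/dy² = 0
Hyperbolic (discriminant = 1342.495844).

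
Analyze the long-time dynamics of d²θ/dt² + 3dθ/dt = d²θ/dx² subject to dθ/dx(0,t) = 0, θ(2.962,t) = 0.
Long-time behavior: θ → 0. Damping (γ=3) dissipates energy; oscillations decay exponentially.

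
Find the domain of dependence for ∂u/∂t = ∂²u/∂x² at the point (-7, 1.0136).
The entire real line. The heat equation has infinite propagation speed: any initial disturbance instantly affects all points (though exponentially small far away).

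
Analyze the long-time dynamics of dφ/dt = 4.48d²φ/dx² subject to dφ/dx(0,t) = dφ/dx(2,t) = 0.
Long-time behavior: φ → constant (steady state). Heat is conserved (no flux at boundaries); solution approaches the spatial average.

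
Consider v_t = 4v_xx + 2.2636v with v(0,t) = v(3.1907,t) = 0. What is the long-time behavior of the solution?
As t → ∞, v → 0. Diffusion dominates reaction (r=2.2636 < κπ²/L²≈3.88); solution decays.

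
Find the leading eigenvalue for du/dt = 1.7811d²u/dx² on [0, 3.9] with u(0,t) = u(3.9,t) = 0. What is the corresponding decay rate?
Eigenvalues: λₙ = 1.7811n²π²/3.9².
First three modes:
  n=1: λ₁ = 1.7811π²/3.9² ≈ 1.156
  n=2: λ₂ = 7.1244π²/3.9² ≈ 4.623 (4× faster decay)
  n=3: λ₃ = 16.0299π²/3.9² ≈ 10.402 (9× faster decay)
As t → ∞, higher modes decay exponentially faster. The n=1 mode dominates: u ~ c₁ sin(πx/3.9) e^{-λ₁t}.
Decay rate: λ₁ = 1.7811π²/3.9² ≈ 1.156.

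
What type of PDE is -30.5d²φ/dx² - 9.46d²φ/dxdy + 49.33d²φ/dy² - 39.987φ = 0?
With A = -30.5, B = -9.46, C = 49.33, the discriminant is 6107.7516. This is a hyperbolic PDE.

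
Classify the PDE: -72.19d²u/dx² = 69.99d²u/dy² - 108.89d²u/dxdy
Rewriting in standard form: -72.19d²u/dx² + 108.89d²u/dxdy - 69.99d²u/dy² = 0. A = -72.19, B = 108.89, C = -69.99. Discriminant B² - 4AC = -8353.2803. Since -8353.2803 < 0, elliptic.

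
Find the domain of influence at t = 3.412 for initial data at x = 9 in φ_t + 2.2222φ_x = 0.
At x = 16.5821464. The characteristic carries data from (9, 0) to (16.5821464, 3.412).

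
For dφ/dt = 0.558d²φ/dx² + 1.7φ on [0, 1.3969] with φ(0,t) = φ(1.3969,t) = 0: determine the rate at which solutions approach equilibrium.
Eigenvalues: λₙ = 0.558n²π²/1.3969² - 1.7.
First three modes:
  n=1: λ₁ = 0.558π²/1.3969² - 1.7 ≈ 1.122
  n=2: λ₂ = 2.232π²/1.3969² - 1.7 ≈ 9.589
  n=3: λ₃ = 5.022π²/1.3969² - 1.7 ≈ 23.701
Since 0.558π²/1.3969² ≈ 2.822 > 1.7, all λₙ > 0.
The n=1 mode decays slowest → dominates as t → ∞.
Asymptotic: φ ~ c₁ sin(πx/1.3969) e^{-λ₁t} with decay rate λ₁ ≈ 1.122.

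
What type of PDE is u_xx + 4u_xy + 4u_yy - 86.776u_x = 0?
With A = 1, B = 4, C = 4, the discriminant is 0. This is a parabolic PDE.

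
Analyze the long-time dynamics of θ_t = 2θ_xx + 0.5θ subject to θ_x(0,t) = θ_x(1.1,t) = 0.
Long-time behavior: θ grows unboundedly. With Neumann BCs the constant mode has diffusion eigenvalue 0, so any r > 0 makes it grow like e^(0.5t); solution grows exponentially.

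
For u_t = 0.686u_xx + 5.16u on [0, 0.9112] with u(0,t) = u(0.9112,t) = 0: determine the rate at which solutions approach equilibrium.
Eigenvalues: λₙ = 0.686n²π²/0.9112² - 5.16.
First three modes:
  n=1: λ₁ = 0.686π²/0.9112² - 5.16 ≈ 2.994
  n=2: λ₂ = 2.744π²/0.9112² - 5.16 ≈ 27.458
  n=3: λ₃ = 6.174π²/0.9112² - 5.16 ≈ 68.23
Since 0.686π²/0.9112² ≈ 8.154 > 5.16, all λₙ > 0.
The n=1 mode decays slowest → dominates as t → ∞.
Asymptotic: u ~ c₁ sin(πx/0.9112) e^{-λ₁t} with decay rate λ₁ ≈ 2.994.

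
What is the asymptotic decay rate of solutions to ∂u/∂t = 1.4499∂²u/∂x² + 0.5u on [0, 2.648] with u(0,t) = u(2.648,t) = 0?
Eigenvalues: λₙ = 1.4499n²π²/2.648² - 0.5.
First three modes:
  n=1: λ₁ = 1.4499π²/2.648² - 0.5 ≈ 1.541
  n=2: λ₂ = 5.7996π²/2.648² - 0.5 ≈ 7.663
  n=3: λ₃ = 13.0491π²/2.648² - 0.5 ≈ 17.867
Since 1.4499π²/2.648² ≈ 2.041 > 0.5, all λₙ > 0.
The n=1 mode decays slowest → dominates as t → ∞.
Asymptotic: u ~ c₁ sin(πx/2.648) e^{-λ₁t} with decay rate λ₁ ≈ 1.541.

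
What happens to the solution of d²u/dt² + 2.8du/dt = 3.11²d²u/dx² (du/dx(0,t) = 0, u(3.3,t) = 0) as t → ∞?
u → 0. Damping (γ=2.8) dissipates energy; oscillations decay exponentially.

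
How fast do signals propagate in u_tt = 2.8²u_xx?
Speed = 2.8. Information travels along characteristics x = x₀ ± 2.8t.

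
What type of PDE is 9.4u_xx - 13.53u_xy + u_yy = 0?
With A = 9.4, B = -13.53, C = 1, the discriminant is 145.4609. This is a hyperbolic PDE.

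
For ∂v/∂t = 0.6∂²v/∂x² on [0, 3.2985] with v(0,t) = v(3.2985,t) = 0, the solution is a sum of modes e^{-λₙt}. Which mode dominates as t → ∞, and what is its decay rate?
Eigenvalues: λₙ = 0.6n²π²/3.2985².
First three modes:
  n=1: λ₁ = 0.6π²/3.2985² ≈ 0.544
  n=2: λ₂ = 2.4π²/3.2985² ≈ 2.177 (4× faster decay)
  n=3: λ₃ = 5.4π²/3.2985² ≈ 4.898 (9× faster decay)
As t → ∞, higher modes decay exponentially faster. The n=1 mode dominates: v ~ c₁ sin(πx/3.2985) e^{-λ₁t}.
Decay rate: λ₁ = 0.6π²/3.2985² ≈ 0.544.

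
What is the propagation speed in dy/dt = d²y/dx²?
Infinite. The heat equation is parabolic, not hyperbolic, so disturbances propagate instantly.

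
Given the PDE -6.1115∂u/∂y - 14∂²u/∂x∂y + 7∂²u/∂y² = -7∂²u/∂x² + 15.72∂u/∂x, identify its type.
Rewriting in standard form: 7∂²u/∂x² - 14∂²u/∂x∂y + 7∂²u/∂y² - 15.72∂u/∂x - 6.1115∂u/∂y = 0. The second-order coefficients are A = 7, B = -14, C = 7. Since B² - 4AC = 0 = 0, this is a parabolic PDE.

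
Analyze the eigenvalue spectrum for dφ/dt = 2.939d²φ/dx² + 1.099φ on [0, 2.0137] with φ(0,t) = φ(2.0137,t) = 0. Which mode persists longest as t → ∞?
Eigenvalues: λₙ = 2.939n²π²/2.0137² - 1.099.
First three modes:
  n=1: λ₁ = 2.939π²/2.0137² - 1.099 ≈ 6.054
  n=2: λ₂ = 11.756π²/2.0137² - 1.099 ≈ 27.514
  n=3: λ₃ = 26.451π²/2.0137² - 1.099 ≈ 63.281
Since 2.939π²/2.0137² ≈ 7.153 > 1.099, all λₙ > 0.
The n=1 mode decays slowest → dominates as t → ∞.
Asymptotic: φ ~ c₁ sin(πx/2.0137) e^{-λ₁t} with decay rate λ₁ ≈ 6.054.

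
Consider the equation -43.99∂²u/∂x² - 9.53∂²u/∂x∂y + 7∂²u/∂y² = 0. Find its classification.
Hyperbolic. (A = -43.99, B = -9.53, C = 7 gives B² - 4AC = 1322.5409.)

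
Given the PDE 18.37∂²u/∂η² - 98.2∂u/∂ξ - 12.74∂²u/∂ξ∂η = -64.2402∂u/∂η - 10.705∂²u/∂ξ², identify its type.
Rewriting in standard form: 10.705∂²u/∂ξ² - 12.74∂²u/∂ξ∂η + 18.37∂²u/∂η² - 98.2∂u/∂ξ + 64.2402∂u/∂η = 0. The second-order coefficients are A = 10.705, B = -12.74, C = 18.37. Since B² - 4AC = -624.2958 < 0, this is an elliptic PDE.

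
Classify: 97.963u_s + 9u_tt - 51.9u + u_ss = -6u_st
Rewriting in standard form: u_ss + 6u_st + 9u_tt + 97.963u_s - 51.9u = 0. Parabolic (discriminant = 0).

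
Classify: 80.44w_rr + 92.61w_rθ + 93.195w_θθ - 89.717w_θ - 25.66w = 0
Elliptic (discriminant = -21409.8111).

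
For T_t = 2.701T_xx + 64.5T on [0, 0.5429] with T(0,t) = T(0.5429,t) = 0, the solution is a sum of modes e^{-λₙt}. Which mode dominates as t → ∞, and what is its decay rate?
Eigenvalues: λₙ = 2.701n²π²/0.5429² - 64.5.
First three modes:
  n=1: λ₁ = 2.701π²/0.5429² - 64.5 ≈ 25.945
  n=2: λ₂ = 10.804π²/0.5429² - 64.5 ≈ 297.28
  n=3: λ₃ = 24.309π²/0.5429² - 64.5 ≈ 749.505
Since 2.701π²/0.5429² ≈ 90.445 > 64.5, all λₙ > 0.
The n=1 mode decays slowest → dominates as t → ∞.
Asymptotic: T ~ c₁ sin(πx/0.5429) e^{-λ₁t} with decay rate λ₁ ≈ 25.945.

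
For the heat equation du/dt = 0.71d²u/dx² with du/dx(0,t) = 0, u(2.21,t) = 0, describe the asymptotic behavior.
u → 0. Heat escapes through the Dirichlet boundary.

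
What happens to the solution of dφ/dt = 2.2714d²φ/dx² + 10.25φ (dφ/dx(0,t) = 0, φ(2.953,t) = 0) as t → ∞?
φ grows unboundedly. Reaction dominates diffusion (r=10.25 > κπ²/(4L²)≈0.64); solution grows exponentially.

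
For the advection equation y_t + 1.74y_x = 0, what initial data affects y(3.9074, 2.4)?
A single point: x = -0.2686. The characteristic through (3.9074, 2.4) is x - 1.74t = const, so x = 3.9074 - 1.74·2.4 = -0.2686.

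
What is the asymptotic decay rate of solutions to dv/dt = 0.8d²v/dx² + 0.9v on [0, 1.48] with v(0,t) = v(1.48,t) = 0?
Eigenvalues: λₙ = 0.8n²π²/1.48² - 0.9.
First three modes:
  n=1: λ₁ = 0.8π²/1.48² - 0.9 ≈ 2.705
  n=2: λ₂ = 3.2π²/1.48² - 0.9 ≈ 13.519
  n=3: λ₃ = 7.2π²/1.48² - 0.9 ≈ 31.542
Since 0.8π²/1.48² ≈ 3.605 > 0.9, all λₙ > 0.
The n=1 mode decays slowest → dominates as t → ∞.
Asymptotic: v ~ c₁ sin(πx/1.48) e^{-λ₁t} with decay rate λ₁ ≈ 2.705.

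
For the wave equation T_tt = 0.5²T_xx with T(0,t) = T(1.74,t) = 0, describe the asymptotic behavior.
T oscillates (no decay). Energy is conserved; the solution oscillates indefinitely as standing waves.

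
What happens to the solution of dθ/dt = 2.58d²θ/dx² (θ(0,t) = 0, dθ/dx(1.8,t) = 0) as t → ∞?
θ → 0. Heat escapes through the Dirichlet boundary.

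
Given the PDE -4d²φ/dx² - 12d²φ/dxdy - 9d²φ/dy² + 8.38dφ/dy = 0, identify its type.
The second-order coefficients are A = -4, B = -12, C = -9. Since B² - 4AC = 0 = 0, this is a parabolic PDE.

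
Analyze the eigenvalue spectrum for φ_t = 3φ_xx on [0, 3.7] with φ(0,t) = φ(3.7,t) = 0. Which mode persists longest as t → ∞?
Eigenvalues: λₙ = 3n²π²/3.7².
First three modes:
  n=1: λ₁ = 3π²/3.7² ≈ 2.163
  n=2: λ₂ = 12π²/3.7² ≈ 8.651 (4× faster decay)
  n=3: λ₃ = 27π²/3.7² ≈ 19.465 (9× faster decay)
As t → ∞, higher modes decay exponentially faster. The n=1 mode dominates: φ ~ c₁ sin(πx/3.7) e^{-λ₁t}.
Decay rate: λ₁ = 3π²/3.7² ≈ 2.163.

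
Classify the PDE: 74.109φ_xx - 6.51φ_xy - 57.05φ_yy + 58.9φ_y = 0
A = 74.109, B = -6.51, C = -57.05. Discriminant B² - 4AC = 16954.0539. Since 16954.0539 > 0, hyperbolic.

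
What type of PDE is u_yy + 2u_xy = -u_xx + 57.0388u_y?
Rewriting in standard form: u_xx + 2u_xy + u_yy - 57.0388u_y = 0. With A = 1, B = 2, C = 1, the discriminant is 0. This is a parabolic PDE.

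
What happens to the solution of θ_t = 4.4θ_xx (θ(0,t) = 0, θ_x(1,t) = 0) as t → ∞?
θ → 0. Heat escapes through the Dirichlet boundary.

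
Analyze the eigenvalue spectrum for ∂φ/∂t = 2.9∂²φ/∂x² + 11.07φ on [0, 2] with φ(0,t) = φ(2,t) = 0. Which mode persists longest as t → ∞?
Eigenvalues: λₙ = 2.9n²π²/2² - 11.07.
First three modes:
  n=1: λ₁ = 2.9π²/2² - 11.07 ≈ -3.915
  n=2: λ₂ = 11.6π²/2² - 11.07 ≈ 17.552
  n=3: λ₃ = 26.1π²/2² - 11.07 ≈ 53.329
Since 2.9π²/2² ≈ 7.155 < 11.07, λ₁ < 0.
The n=1 mode grows fastest (−λₙ is largest for n=1) → dominates.
Asymptotic: φ ~ c₁ sin(πx/2) e^{3.915t} (exponential growth at rate −λ₁ ≈ 3.915).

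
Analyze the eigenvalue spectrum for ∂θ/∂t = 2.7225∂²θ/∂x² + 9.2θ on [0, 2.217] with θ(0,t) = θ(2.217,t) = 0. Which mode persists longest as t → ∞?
Eigenvalues: λₙ = 2.7225n²π²/2.217² - 9.2.
First three modes:
  n=1: λ₁ = 2.7225π²/2.217² - 9.2 ≈ -3.733
  n=2: λ₂ = 10.89π²/2.217² - 9.2 ≈ 12.667
  n=3: λ₃ = 24.5025π²/2.217² - 9.2 ≈ 40.002
Since 2.7225π²/2.217² ≈ 5.467 < 9.2, λ₁ < 0.
The n=1 mode grows fastest (−λₙ is largest for n=1) → dominates.
Asymptotic: θ ~ c₁ sin(πx/2.217) e^{3.733t} (exponential growth at rate −λ₁ ≈ 3.733).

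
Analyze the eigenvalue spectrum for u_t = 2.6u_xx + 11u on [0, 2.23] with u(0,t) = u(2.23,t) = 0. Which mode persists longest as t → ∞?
Eigenvalues: λₙ = 2.6n²π²/2.23² - 11.
First three modes:
  n=1: λ₁ = 2.6π²/2.23² - 11 ≈ -5.84
  n=2: λ₂ = 10.4π²/2.23² - 11 ≈ 9.641
  n=3: λ₃ = 23.4π²/2.23² - 11 ≈ 35.441
Since 2.6π²/2.23² ≈ 5.16 < 11, λ₁ < 0.
The n=1 mode grows fastest (−λₙ is largest for n=1) → dominates.
Asymptotic: u ~ c₁ sin(πx/2.23) e^{5.84t} (exponential growth at rate −λ₁ ≈ 5.84).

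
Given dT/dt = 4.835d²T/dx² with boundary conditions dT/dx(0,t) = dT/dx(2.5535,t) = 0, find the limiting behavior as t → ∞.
T → constant (steady state). Heat is conserved (no flux at boundaries); solution approaches the spatial average.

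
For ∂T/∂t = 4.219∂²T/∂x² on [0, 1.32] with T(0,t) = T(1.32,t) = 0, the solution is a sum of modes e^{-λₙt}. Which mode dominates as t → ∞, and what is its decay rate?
Eigenvalues: λₙ = 4.219n²π²/1.32².
First three modes:
  n=1: λ₁ = 4.219π²/1.32² ≈ 23.898
  n=2: λ₂ = 16.876π²/1.32² ≈ 95.592 (4× faster decay)
  n=3: λ₃ = 37.971π²/1.32² ≈ 215.082 (9× faster decay)
As t → ∞, higher modes decay exponentially faster. The n=1 mode dominates: T ~ c₁ sin(πx/1.32) e^{-λ₁t}.
Decay rate: λ₁ = 4.219π²/1.32² ≈ 23.898.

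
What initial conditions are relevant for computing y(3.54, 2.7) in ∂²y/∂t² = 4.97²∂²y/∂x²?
Domain of dependence: [-9.879, 16.959]. Signals travel at speed 4.97, so data within |x - 3.54| ≤ 4.97·2.7 = 13.419 can reach the point.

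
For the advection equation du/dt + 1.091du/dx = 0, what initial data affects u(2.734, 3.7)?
A single point: x = -1.3027. The characteristic through (2.734, 3.7) is x - 1.091t = const, so x = 2.734 - 1.091·3.7 = -1.3027.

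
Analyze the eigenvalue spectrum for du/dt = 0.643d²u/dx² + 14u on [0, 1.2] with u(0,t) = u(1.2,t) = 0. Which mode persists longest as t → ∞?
Eigenvalues: λₙ = 0.643n²π²/1.2² - 14.
First three modes:
  n=1: λ₁ = 0.643π²/1.2² - 14 ≈ -9.593
  n=2: λ₂ = 2.572π²/1.2² - 14 ≈ 3.628
  n=3: λ₃ = 5.787π²/1.2² - 14 ≈ 25.663
Since 0.643π²/1.2² ≈ 4.407 < 14, λ₁ < 0.
The n=1 mode grows fastest (−λₙ is largest for n=1) → dominates.
Asymptotic: u ~ c₁ sin(πx/1.2) e^{9.593t} (exponential growth at rate −λ₁ ≈ 9.593).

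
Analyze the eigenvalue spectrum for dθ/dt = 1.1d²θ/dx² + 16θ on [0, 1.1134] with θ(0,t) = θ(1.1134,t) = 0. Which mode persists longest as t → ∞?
Eigenvalues: λₙ = 1.1n²π²/1.1134² - 16.
First three modes:
  n=1: λ₁ = 1.1π²/1.1134² - 16 ≈ -7.242
  n=2: λ₂ = 4.4π²/1.1134² - 16 ≈ 19.031
  n=3: λ₃ = 9.9π²/1.1134² - 16 ≈ 62.819
Since 1.1π²/1.1134² ≈ 8.758 < 16, λ₁ < 0.
The n=1 mode grows fastest (−λₙ is largest for n=1) → dominates.
Asymptotic: θ ~ c₁ sin(πx/1.1134) e^{7.242t} (exponential growth at rate −λ₁ ≈ 7.242).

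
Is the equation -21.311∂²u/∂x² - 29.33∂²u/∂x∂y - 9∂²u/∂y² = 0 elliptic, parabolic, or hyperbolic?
Computing B² - 4AC with A = -21.311, B = -29.33, C = -9: discriminant = 93.0529 (positive). Answer: hyperbolic.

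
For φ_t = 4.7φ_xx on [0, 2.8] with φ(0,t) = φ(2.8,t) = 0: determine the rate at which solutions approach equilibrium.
Eigenvalues: λₙ = 4.7n²π²/2.8².
First three modes:
  n=1: λ₁ = 4.7π²/2.8² ≈ 5.917
  n=2: λ₂ = 18.8π²/2.8² ≈ 23.667 (4× faster decay)
  n=3: λ₃ = 42.3π²/2.8² ≈ 53.251 (9× faster decay)
As t → ∞, higher modes decay exponentially faster. The n=1 mode dominates: φ ~ c₁ sin(πx/2.8) e^{-λ₁t}.
Decay rate: λ₁ = 4.7π²/2.8² ≈ 5.917.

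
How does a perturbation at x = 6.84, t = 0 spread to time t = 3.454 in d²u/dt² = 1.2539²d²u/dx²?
Domain of influence: [2.5090294, 11.1709706]. Data at x = 6.84 spreads outward at speed 1.2539.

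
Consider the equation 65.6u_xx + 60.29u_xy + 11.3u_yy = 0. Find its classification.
Hyperbolic. (A = 65.6, B = 60.29, C = 11.3 gives B² - 4AC = 669.7641.)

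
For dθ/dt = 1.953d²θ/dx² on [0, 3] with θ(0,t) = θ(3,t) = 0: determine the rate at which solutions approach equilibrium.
Eigenvalues: λₙ = 1.953n²π²/3².
First three modes:
  n=1: λ₁ = 1.953π²/3² ≈ 2.142
  n=2: λ₂ = 7.812π²/3² ≈ 8.567 (4× faster decay)
  n=3: λ₃ = 17.577π²/3² ≈ 19.275 (9× faster decay)
As t → ∞, higher modes decay exponentially faster. The n=1 mode dominates: θ ~ c₁ sin(πx/3) e^{-λ₁t}.
Decay rate: λ₁ = 1.953π²/3² ≈ 2.142.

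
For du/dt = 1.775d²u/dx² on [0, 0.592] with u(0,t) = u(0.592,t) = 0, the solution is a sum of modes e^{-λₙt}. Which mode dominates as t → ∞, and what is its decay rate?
Eigenvalues: λₙ = 1.775n²π²/0.592².
First three modes:
  n=1: λ₁ = 1.775π²/0.592² ≈ 49.987
  n=2: λ₂ = 7.1π²/0.592² ≈ 199.947 (4× faster decay)
  n=3: λ₃ = 15.975π²/0.592² ≈ 449.881 (9× faster decay)
As t → ∞, higher modes decay exponentially faster. The n=1 mode dominates: u ~ c₁ sin(πx/0.592) e^{-λ₁t}.
Decay rate: λ₁ = 1.775π²/0.592² ≈ 49.987.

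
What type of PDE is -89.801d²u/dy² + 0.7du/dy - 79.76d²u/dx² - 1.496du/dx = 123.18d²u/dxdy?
Rewriting in standard form: -79.76d²u/dx² - 123.18d²u/dxdy - 89.801d²u/dy² - 1.496du/dx + 0.7du/dy = 0. With A = -79.76, B = -123.18, C = -89.801, the discriminant is -13476.79864. This is an elliptic PDE.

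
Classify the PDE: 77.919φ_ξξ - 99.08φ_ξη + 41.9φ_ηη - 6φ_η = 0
A = 77.919, B = -99.08, C = 41.9. Discriminant B² - 4AC = -3242.378. Since -3242.378 < 0, elliptic.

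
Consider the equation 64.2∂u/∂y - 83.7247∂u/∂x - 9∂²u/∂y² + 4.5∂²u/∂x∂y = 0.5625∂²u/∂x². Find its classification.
Rewriting in standard form: -0.5625∂²u/∂x² + 4.5∂²u/∂x∂y - 9∂²u/∂y² - 83.7247∂u/∂x + 64.2∂u/∂y = 0. Parabolic. (A = -0.5625, B = 4.5, C = -9 gives B² - 4AC = 0.)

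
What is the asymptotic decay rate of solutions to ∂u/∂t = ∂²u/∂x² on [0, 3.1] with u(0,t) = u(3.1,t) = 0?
Eigenvalues: λₙ = n²π²/3.1².
First three modes:
  n=1: λ₁ = π²/3.1² ≈ 1.027
  n=2: λ₂ = 4π²/3.1² ≈ 4.108 (4× faster decay)
  n=3: λ₃ = 9π²/3.1² ≈ 9.243 (9× faster decay)
As t → ∞, higher modes decay exponentially faster. The n=1 mode dominates: u ~ c₁ sin(πx/3.1) e^{-λ₁t}.
Decay rate: λ₁ = π²/3.1² ≈ 1.027.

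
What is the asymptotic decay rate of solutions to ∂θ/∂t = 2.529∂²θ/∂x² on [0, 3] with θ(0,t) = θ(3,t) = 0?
Eigenvalues: λₙ = 2.529n²π²/3².
First three modes:
  n=1: λ₁ = 2.529π²/3² ≈ 2.773
  n=2: λ₂ = 10.116π²/3² ≈ 11.093 (4× faster decay)
  n=3: λ₃ = 22.761π²/3² ≈ 24.96 (9× faster decay)
As t → ∞, higher modes decay exponentially faster. The n=1 mode dominates: θ ~ c₁ sin(πx/3) e^{-λ₁t}.
Decay rate: λ₁ = 2.529π²/3² ≈ 2.773.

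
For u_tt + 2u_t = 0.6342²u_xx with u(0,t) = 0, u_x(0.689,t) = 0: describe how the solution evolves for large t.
u → 0. Damping (γ=2) dissipates energy; oscillations decay exponentially.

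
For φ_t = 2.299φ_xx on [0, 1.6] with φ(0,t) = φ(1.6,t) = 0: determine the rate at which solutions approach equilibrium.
Eigenvalues: λₙ = 2.299n²π²/1.6².
First three modes:
  n=1: λ₁ = 2.299π²/1.6² ≈ 8.863
  n=2: λ₂ = 9.196π²/1.6² ≈ 35.453 (4× faster decay)
  n=3: λ₃ = 20.691π²/1.6² ≈ 79.77 (9× faster decay)
As t → ∞, higher modes decay exponentially faster. The n=1 mode dominates: φ ~ c₁ sin(πx/1.6) e^{-λ₁t}.
Decay rate: λ₁ = 2.299π²/1.6² ≈ 8.863.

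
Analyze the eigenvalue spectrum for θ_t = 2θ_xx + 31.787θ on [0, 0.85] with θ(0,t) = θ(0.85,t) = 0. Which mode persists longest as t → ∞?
Eigenvalues: λₙ = 2n²π²/0.85² - 31.787.
First three modes:
  n=1: λ₁ = 2π²/0.85² - 31.787 ≈ -4.466
  n=2: λ₂ = 8π²/0.85² - 31.787 ≈ 77.496
  n=3: λ₃ = 18π²/0.85² - 31.787 ≈ 214.099
Since 2π²/0.85² ≈ 27.321 < 31.787, λ₁ < 0.
The n=1 mode grows fastest (−λₙ is largest for n=1) → dominates.
Asymptotic: θ ~ c₁ sin(πx/0.85) e^{4.466t} (exponential growth at rate −λ₁ ≈ 4.466).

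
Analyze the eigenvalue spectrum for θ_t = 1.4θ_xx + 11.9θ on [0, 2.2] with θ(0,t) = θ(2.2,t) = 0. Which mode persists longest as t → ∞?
Eigenvalues: λₙ = 1.4n²π²/2.2² - 11.9.
First three modes:
  n=1: λ₁ = 1.4π²/2.2² - 11.9 ≈ -9.045
  n=2: λ₂ = 5.6π²/2.2² - 11.9 ≈ -0.481
  n=3: λ₃ = 12.6π²/2.2² - 11.9 ≈ 13.794
Since 1.4π²/2.2² ≈ 2.855 < 11.9, λ₁ < 0.
The n=1 mode grows fastest (−λₙ is largest for n=1) → dominates.
Asymptotic: θ ~ c₁ sin(πx/2.2) e^{9.045t} (exponential growth at rate −λ₁ ≈ 9.045).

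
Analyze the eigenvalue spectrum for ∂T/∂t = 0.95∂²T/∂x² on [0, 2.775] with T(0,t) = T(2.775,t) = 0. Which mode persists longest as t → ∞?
Eigenvalues: λₙ = 0.95n²π²/2.775².
First three modes:
  n=1: λ₁ = 0.95π²/2.775² ≈ 1.218
  n=2: λ₂ = 3.8π²/2.775² ≈ 4.87 (4× faster decay)
  n=3: λ₃ = 8.55π²/2.775² ≈ 10.958 (9× faster decay)
As t → ∞, higher modes decay exponentially faster. The n=1 mode dominates: T ~ c₁ sin(πx/2.775) e^{-λ₁t}.
Decay rate: λ₁ = 0.95π²/2.775² ≈ 1.218.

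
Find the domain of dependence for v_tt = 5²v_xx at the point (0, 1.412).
Domain of dependence: [-7.06, 7.06]. Signals travel at speed 5, so data within |x - 0| ≤ 5·1.412 = 7.06 can reach the point.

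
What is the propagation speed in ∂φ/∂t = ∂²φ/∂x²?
Infinite. The heat equation is parabolic, not hyperbolic, so disturbances propagate instantly.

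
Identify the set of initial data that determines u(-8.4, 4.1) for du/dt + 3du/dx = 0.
A single point: x = -20.7. The characteristic through (-8.4, 4.1) is x - 3t = const, so x = -8.4 - 3·4.1 = -20.7.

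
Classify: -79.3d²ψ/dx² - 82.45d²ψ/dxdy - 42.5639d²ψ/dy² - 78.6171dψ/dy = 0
Elliptic (discriminant = -6703.26658).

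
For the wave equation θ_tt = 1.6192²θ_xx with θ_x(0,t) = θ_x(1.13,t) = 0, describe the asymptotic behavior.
θ oscillates about a mean that drifts linearly in t (generically unbounded; no decay). There is no damping, so the nonconstant modes persist as standing waves (energy conserved, no decay). But with Neumann conditions at both ends the constant mode has eigenvalue 0: the spatial mean M(t) of θ satisfies M'' = 0, so M(t) = M(0) + M'(0)·t. Unless the initial velocity has zero mean (∫θ_t(x,0)dx = 0), the solution grows linearly in t (unbounded, though not exponentially); if it does have zero mean, the solution stays bounded and simply oscillates.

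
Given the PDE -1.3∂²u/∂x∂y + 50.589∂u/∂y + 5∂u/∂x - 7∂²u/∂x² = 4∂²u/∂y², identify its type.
Rewriting in standard form: -7∂²u/∂x² - 1.3∂²u/∂x∂y - 4∂²u/∂y² + 5∂u/∂x + 50.589∂u/∂y = 0. The second-order coefficients are A = -7, B = -1.3, C = -4. Since B² - 4AC = -110.31 < 0, this is an elliptic PDE.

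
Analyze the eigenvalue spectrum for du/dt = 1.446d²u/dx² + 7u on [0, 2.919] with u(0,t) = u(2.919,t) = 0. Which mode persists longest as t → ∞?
Eigenvalues: λₙ = 1.446n²π²/2.919² - 7.
First three modes:
  n=1: λ₁ = 1.446π²/2.919² - 7 ≈ -5.325
  n=2: λ₂ = 5.784π²/2.919² - 7 ≈ -0.3
  n=3: λ₃ = 13.014π²/2.919² - 7 ≈ 8.074
Since 1.446π²/2.919² ≈ 1.675 < 7, λ₁ < 0.
The n=1 mode grows fastest (−λₙ is largest for n=1) → dominates.
Asymptotic: u ~ c₁ sin(πx/2.919) e^{5.325t} (exponential growth at rate −λ₁ ≈ 5.325).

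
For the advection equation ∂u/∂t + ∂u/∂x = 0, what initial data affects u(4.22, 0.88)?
A single point: x = 3.34. The characteristic through (4.22, 0.88) is x - 1t = const, so x = 4.22 - 1·0.88 = 3.34.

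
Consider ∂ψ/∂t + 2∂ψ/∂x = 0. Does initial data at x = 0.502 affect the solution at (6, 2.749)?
Yes. The characteristic through (6, 2.749) passes through x = 0.502.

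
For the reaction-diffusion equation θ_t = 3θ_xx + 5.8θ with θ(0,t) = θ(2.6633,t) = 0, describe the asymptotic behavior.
θ grows unboundedly. Reaction dominates diffusion (r=5.8 > κπ²/L²≈4.17); solution grows exponentially.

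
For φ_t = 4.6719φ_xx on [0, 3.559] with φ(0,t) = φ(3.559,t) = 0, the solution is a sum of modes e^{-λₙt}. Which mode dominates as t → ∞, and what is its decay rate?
Eigenvalues: λₙ = 4.6719n²π²/3.559².
First three modes:
  n=1: λ₁ = 4.6719π²/3.559² ≈ 3.64
  n=2: λ₂ = 18.6876π²/3.559² ≈ 14.561 (4× faster decay)
  n=3: λ₃ = 42.0471π²/3.559² ≈ 32.763 (9× faster decay)
As t → ∞, higher modes decay exponentially faster. The n=1 mode dominates: φ ~ c₁ sin(πx/3.559) e^{-λ₁t}.
Decay rate: λ₁ = 4.6719π²/3.559² ≈ 3.64.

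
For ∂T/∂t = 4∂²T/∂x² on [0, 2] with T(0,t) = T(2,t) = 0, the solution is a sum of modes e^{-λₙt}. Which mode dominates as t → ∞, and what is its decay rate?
Eigenvalues: λₙ = 4n²π²/2².
First three modes:
  n=1: λ₁ = 4π²/2² ≈ 9.87
  n=2: λ₂ = 16π²/2² ≈ 39.478 (4× faster decay)
  n=3: λ₃ = 36π²/2² ≈ 88.826 (9× faster decay)
As t → ∞, higher modes decay exponentially faster. The n=1 mode dominates: T ~ c₁ sin(πx/2) e^{-λ₁t}.
Decay rate: λ₁ = 4π²/2² ≈ 9.87.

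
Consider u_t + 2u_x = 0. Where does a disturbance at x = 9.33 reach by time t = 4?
At x = 17.33. The characteristic carries data from (9.33, 0) to (17.33, 4).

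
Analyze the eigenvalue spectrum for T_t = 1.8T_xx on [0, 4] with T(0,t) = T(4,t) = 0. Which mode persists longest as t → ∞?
Eigenvalues: λₙ = 1.8n²π²/4².
First three modes:
  n=1: λ₁ = 1.8π²/4² ≈ 1.11
  n=2: λ₂ = 7.2π²/4² ≈ 4.441 (4× faster decay)
  n=3: λ₃ = 16.2π²/4² ≈ 9.993 (9× faster decay)
As t → ∞, higher modes decay exponentially faster. The n=1 mode dominates: T ~ c₁ sin(πx/4) e^{-λ₁t}.
Decay rate: λ₁ = 1.8π²/4² ≈ 1.11.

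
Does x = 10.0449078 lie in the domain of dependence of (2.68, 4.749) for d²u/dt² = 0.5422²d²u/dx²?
No. The domain of dependence is [0.1050922, 5.2549078], and 10.0449078 is outside this interval.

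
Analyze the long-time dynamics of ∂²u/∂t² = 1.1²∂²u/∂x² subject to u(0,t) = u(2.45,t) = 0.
Long-time behavior: u oscillates (no decay). Energy is conserved; the solution oscillates indefinitely as standing waves.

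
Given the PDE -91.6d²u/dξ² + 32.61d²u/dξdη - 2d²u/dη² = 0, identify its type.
The second-order coefficients are A = -91.6, B = 32.61, C = -2. Since B² - 4AC = 330.6121 > 0, this is a hyperbolic PDE.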